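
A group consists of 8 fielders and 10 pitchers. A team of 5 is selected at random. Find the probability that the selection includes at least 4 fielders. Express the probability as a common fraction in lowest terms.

3/34

Total selections: C(18,5) = 8568.
Favorable selections (at least 4 fielders): C(8,4)·C(10,1) + C(8,5)·C(10,0) = 700 + 56 = 756.
Probability = 756/8568 = 3/34.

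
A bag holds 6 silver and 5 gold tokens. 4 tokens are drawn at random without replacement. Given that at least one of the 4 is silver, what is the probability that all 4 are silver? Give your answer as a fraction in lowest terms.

Work in counts. Selections with at least one silver: C(11,4) − C(5,4) = 330 − 5 = 325.
Of those, selections where all 4 are silver: C(6,4) = 15.
Conditional probability = 15/325 = 3/65.

3/65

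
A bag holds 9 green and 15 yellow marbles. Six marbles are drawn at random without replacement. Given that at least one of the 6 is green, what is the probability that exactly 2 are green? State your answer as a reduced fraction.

Work in counts. Selections with at least one green: C(24,6) − C(15,6) = 134596 − 5005 = 129591.
Of those, selections where exactly 2 are green: C(9,2)·C(15,4) = 36·1365 = 49140.
Conditional probability = 49140/129591 = 780/2057.

780/2057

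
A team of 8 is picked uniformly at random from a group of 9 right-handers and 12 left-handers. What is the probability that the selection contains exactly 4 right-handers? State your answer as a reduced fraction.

99/323

The sample space is all 8-subsets of the 21: C(21,8) = 203490.
Selections with exactly 4 right-handers: choose 4 of the 9 right-handers and 4 of the 12 left-handers, C(9,4)·C(12,4) = 126·495 = 62370.
Probability = 62370/203490 = 99/323.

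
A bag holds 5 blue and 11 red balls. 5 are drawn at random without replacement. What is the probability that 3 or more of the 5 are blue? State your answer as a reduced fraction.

Total selections: C(16,5) = 4368.
Favorable selections (3 or more blue): C(5,3)·C(11,2) + C(5,4)·C(11,1) + C(5,5)·C(11,0) = 550 + 55 + 1 = 606.
Probability = 606/4368 = 101/728.

101/728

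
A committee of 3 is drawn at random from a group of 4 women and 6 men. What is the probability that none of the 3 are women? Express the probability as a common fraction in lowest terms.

1/6

There are C(10,3) = 120 possible selections.
Selections with no women (all men): C(6,3) = 20.
Probability = 20/120 = 1/6.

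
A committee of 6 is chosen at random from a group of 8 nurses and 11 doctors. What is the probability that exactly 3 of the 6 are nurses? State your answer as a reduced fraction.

110/323

The sample space is all 6-subsets of the 19: C(19,6) = 27132.
Selections with exactly 3 nurses: choose 3 of the 8 nurses and 3 of the 11 doctors, C(8,3)·C(11,3) = 56·165 = 9240.
Probability = 9240/27132 = 110/323.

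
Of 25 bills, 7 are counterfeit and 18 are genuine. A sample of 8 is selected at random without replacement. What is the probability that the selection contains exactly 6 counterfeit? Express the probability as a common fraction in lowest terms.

The sample space is all 8-subsets of the 25: C(25,8) = 1081575.
Selections with exactly 6 counterfeit: choose 6 of the 7 counterfeit and 2 of the 18 genuine, C(7,6)·C(18,2) = 7·153 = 1071.
Probability = 1071/1081575 = 119/120175.

119/120175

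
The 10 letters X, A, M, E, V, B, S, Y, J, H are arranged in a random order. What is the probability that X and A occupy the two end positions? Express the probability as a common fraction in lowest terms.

1/45

There are 10! = 3628800 arrangements.
Place X and A at the ends in 2 ways, arrange the remaining 8 in 8! = 40320 ways: 2·40320 = 80640.
Probability = 80640/3628800 = 1/45.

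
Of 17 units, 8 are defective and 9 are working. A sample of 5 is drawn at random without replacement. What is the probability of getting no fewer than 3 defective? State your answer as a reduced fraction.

193/442

Total selections: C(17,5) = 6188.
Favorable selections (no fewer than 3 defective): C(8,3)·C(9,2) + C(8,4)·C(9,1) + C(8,5)·C(9,0) = 2016 + 630 + 56 = 2702.
Probability = 2702/6188 = 193/442.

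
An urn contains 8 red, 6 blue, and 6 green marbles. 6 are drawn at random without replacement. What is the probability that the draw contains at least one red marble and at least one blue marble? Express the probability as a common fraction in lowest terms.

There are C(20,6) = 38760 possible draws.
By inclusion-exclusion on the complements, draws missing all red or all blue: C(12,6) + C(14,6) − C(6,6) = 924 + 3003 − 1 = 3926.
So draws with at least one of each: 38760 − 3926 = 34834, probability 34834/38760 = 17417/19380.

17417/19380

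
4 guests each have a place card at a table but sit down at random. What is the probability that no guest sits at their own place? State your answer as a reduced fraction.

There are 4! = 24 seatings.
By inclusion-exclusion, seatings with no fixed points: C(4,0)·4! − C(4,1)·3! + C(4,2)·2! − C(4,3)·1! + C(4,4)·0! = 9.
Probability = 9/24 = 3/8.

3/8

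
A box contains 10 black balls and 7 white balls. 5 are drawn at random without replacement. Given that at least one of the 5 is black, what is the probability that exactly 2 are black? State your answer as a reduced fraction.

Work in counts. Selections with at least one black: C(17,5) − C(7,5) = 6188 − 21 = 6167.
Of those, selections where exactly 2 are black: C(10,2)·C(7,3) = 45·35 = 1575.
Conditional probability = 1575/6167 = 225/881.

225/881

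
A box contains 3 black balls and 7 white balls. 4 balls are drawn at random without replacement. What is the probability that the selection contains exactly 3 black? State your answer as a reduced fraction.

1/30

The sample space is all 4-subsets of the 10: C(10,4) = 210.
Selections with exactly 3 black: choose 3 of the 3 black and 1 of the 7 white, C(3,3)·C(7,1) = 1·7 = 7.
Probability = 7/210 = 1/30.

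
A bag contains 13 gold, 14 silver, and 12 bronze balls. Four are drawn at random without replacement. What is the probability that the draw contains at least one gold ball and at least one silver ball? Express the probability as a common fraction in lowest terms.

1414/2109

There are C(39,4) = 82251 possible draws.
By inclusion-exclusion on the complements, draws missing all gold or all silver: C(26,4) + C(25,4) − C(12,4) = 14950 + 12650 − 495 = 27105.
So draws with at least one of each: 82251 − 27105 = 55146, probability 55146/82251 = 1414/2109.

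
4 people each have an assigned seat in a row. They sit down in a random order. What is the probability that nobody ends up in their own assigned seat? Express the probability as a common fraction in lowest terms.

3/8

There are 4! = 24 seatings.
By inclusion-exclusion, seatings with no fixed points: C(4,0)·4! − C(4,1)·3! + C(4,2)·2! − C(4,3)·1! + C(4,4)·0! = 9.
Probability = 9/24 = 3/8.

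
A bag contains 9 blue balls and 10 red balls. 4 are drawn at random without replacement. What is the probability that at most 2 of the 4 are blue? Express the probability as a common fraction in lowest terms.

485/646

Total selections: C(19,4) = 3876.
Favorable selections (at most 2 blue): C(9,0)·C(10,4) + C(9,1)·C(10,3) + C(9,2)·C(10,2) = 210 + 1080 + 1620 = 2910.
Probability = 2910/3876 = 485/646.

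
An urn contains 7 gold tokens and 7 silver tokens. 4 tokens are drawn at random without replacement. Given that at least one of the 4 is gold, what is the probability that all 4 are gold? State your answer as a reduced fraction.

Work in counts. Selections with at least one gold: C(14,4) − C(7,4) = 1001 − 35 = 966.
Of those, selections where all 4 are gold: C(7,4) = 35.
Conditional probability = 35/966 = 5/138.

5/138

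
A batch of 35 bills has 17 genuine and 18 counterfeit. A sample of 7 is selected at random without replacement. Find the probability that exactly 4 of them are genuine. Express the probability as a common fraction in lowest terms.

2856/9889

There are C(35,7) = 6724520 ways to choose 7 from 35.
Selections with exactly 4 genuine: choose 4 of the 17 genuine and 3 of the 18 counterfeit, C(17,4)·C(18,3) = 2380·816 = 1942080.
Probability = 1942080/6724520 = 2856/9889.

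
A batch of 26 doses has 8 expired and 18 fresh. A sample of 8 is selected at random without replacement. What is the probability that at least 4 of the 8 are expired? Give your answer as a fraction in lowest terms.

10573/62491

There are C(26,8) = 1562275 ways to choose the 8.
Count the complement (fewer than 4 expired): C(8,0)·C(18,8) + C(8,1)·C(18,7) + C(8,2)·C(18,6) + C(8,3)·C(18,5) = 43758 + 254592 + 519792 + 479808 = 1297950.
Probability = 1 − 1297950/1562275 = 264325/1562275 = 10573/62491.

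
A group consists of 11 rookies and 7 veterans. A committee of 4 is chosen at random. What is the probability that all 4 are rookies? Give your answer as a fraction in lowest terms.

11/102

There are C(18,4) = 3060 possible selections.
Selections with all rookies: C(11,4) = 330.
Probability = 330/3060 = 11/102.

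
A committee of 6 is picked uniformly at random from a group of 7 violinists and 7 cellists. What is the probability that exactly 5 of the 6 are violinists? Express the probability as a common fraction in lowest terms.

The sample space is all 6-subsets of the 14: C(14,6) = 3003.
Selections with exactly 5 violinists: choose 5 of the 7 violinists and 1 of the 7 cellists, C(7,5)·C(7,1) = 21·7 = 147.
Probability = 147/3003 = 7/143.

7/143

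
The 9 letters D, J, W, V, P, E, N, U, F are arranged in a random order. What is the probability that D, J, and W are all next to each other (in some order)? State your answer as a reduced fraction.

1/12

There are 9! = 362880 arrangements.
Treat the three as one block: 7! placements × 3! orders within the block = 5040·6 = 30240.
Probability = 30240/362880 = 1/12.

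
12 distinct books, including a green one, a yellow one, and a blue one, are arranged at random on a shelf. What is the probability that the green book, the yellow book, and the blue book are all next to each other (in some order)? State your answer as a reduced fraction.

There are 12! = 479001600 arrangements.
Treat the three as one block: 10! placements × 3! orders within the block = 3628800·6 = 21772800.
Probability = 21772800/479001600 = 1/22.

1/22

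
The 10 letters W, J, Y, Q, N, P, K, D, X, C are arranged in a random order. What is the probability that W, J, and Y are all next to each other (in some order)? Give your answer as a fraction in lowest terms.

There are 10! = 3628800 arrangements.
Treat the three as one block: 8! placements × 3! orders within the block = 40320·6 = 241920.
Probability = 241920/3628800 = 1/15.

1/15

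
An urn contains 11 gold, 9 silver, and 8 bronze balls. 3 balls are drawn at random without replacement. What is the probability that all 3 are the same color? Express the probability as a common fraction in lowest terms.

305/3276

There are C(28,3) = 3276 ways to draw 3 balls.
All same color: C(11,3) + C(9,3) + C(8,3) = 165 + 84 + 56 = 305.
Probability = 305/3276.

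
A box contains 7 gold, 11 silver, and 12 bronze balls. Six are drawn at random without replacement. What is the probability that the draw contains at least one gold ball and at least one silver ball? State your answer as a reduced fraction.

There are C(30,6) = 593775 possible draws.
By inclusion-exclusion on the complements, draws missing all gold or all silver: C(23,6) + C(19,6) − C(12,6) = 100947 + 27132 − 924 = 127155.
So draws with at least one of each: 593775 − 127155 = 466620, probability 466620/593775 = 4444/5655.

4444/5655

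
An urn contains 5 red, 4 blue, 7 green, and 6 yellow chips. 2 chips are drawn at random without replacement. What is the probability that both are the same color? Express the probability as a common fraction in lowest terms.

52/231

There are C(22,2) = 231 ways to draw 2 chips.
All same color: C(5,2) + C(4,2) + C(7,2) + C(6,2) = 10 + 6 + 21 + 15 = 52.
Probability = 52/231.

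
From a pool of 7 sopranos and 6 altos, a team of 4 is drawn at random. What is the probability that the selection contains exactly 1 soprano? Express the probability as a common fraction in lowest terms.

There are C(13,4) = 715 ways to choose 4 from 13.
Selections with exactly 1 soprano: choose 1 of the 7 sopranos and 3 of the 6 altos, C(7,1)·C(6,3) = 7·20 = 140.
Probability = 140/715 = 28/143.

28/143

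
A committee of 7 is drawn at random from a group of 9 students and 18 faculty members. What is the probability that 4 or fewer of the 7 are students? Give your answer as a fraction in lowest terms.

Total selections: C(27,7) = 888030.
Count the complement (more than 4 students): C(9,5)·C(18,2) + C(9,6)·C(18,1) + C(9,7)·C(18,0) = 19278 + 1512 + 36 = 20826.
Probability = 1 − 20826/888030 = 867204/888030 = 3706/3795.

3706/3795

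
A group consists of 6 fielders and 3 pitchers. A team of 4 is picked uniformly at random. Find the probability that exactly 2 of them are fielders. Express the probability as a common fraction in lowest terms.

Total number of selections: C(9,4) = 126.
Selections with exactly 2 fielders: choose 2 of the 6 fielders and 2 of the 3 pitchers, C(6,2)·C(3,2) = 15·3 = 45.
Probability = 45/126 = 5/14.

5/14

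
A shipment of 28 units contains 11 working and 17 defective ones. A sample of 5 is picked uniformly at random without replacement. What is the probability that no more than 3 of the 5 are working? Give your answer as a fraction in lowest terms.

3842/4095

Total selections: C(28,5) = 98280.
Count the complement (more than 3 working): C(11,4)·C(17,1) + C(11,5)·C(17,0) = 5610 + 462 = 6072.
Probability = 1 − 6072/98280 = 92208/98280 = 3842/4095.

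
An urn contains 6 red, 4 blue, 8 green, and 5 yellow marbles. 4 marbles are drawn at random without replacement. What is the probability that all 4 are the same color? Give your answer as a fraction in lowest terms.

There are C(23,4) = 8855 ways to draw 4 marbles.
All same color: C(6,4) + C(4,4) + C(8,4) + C(5,4) = 15 + 1 + 70 + 5 = 91.
Probability = 91/8855 = 13/1265.

13/1265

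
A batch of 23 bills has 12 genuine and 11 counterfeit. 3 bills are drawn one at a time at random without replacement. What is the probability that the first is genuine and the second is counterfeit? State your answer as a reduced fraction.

Multiply the conditional probabilities at each draw: 12/23 · 11/22 = 132/506 = 6/23.

6/23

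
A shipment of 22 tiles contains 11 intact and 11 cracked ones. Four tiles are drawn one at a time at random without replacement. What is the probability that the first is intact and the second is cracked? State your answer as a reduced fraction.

11/42

Multiply the conditional probabilities at each draw: 11/22 · 11/21 = 121/462 = 11/42.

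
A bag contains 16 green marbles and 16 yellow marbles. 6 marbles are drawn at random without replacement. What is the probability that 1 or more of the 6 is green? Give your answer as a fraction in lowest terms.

Total selections: C(32,6) = 906192.
The complement is all 6 are yellow: C(16,6) = 8008.
Probability = 1 − 8008/906192 = 898184/906192 = 16039/16182.

16039/16182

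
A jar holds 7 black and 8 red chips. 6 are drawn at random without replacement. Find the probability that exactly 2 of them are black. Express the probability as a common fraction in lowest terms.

Total number of selections: C(15,6) = 5005.
Selections with exactly 2 black: choose 2 of the 7 black and 4 of the 8 red, C(7,2)·C(8,4) = 21·70 = 1470.
Probability = 1470/5005 = 42/143.

42/143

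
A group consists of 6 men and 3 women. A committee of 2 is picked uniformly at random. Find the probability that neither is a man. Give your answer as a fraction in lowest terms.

1/12

There are C(9,2) = 36 possible selections.
Selections with no men (all women): C(3,2) = 3.
Probability = 3/36 = 1/12.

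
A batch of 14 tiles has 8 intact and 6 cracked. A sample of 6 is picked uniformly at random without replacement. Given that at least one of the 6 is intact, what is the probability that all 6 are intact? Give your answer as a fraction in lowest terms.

14/1501

Work in counts. Selections with at least one intact: C(14,6) − C(6,6) = 3003 − 1 = 3002.
Of those, selections where all 6 are intact: C(8,6) = 28.
Conditional probability = 28/3002 = 14/1501.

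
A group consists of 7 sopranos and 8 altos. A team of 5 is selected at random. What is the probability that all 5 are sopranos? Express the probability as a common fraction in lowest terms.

There are C(15,5) = 3003 possible selections.
Selections with all sopranos: C(7,5) = 21.
Probability = 21/3003 = 1/143.

1/143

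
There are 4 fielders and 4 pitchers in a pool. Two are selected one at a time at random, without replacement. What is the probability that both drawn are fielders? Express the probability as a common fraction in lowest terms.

3/14

Multiply the conditional probabilities at each draw: 4/8 · 3/7 = 12/56 = 3/14.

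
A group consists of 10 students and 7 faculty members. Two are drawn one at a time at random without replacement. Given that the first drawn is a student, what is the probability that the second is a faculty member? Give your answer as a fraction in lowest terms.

After removing one student, 16 remain: 9 students and 7 faculty members.
So the probability the next is a faculty member is 7/16.

7/16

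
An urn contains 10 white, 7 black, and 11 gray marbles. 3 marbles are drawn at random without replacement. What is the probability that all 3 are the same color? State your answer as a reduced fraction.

80/819

There are C(28,3) = 3276 ways to draw 3 marbles.
All same color: C(10,3) + C(7,3) + C(11,3) = 120 + 35 + 165 = 320.
Probability = 320/3276 = 80/819.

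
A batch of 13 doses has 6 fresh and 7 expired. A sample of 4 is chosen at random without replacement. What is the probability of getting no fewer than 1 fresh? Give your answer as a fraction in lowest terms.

There are C(13,4) = 715 ways to choose the 4.
The complement is all 4 are expired: C(7,4) = 35.
Probability = 1 − 35/715 = 680/715 = 136/143.

136/143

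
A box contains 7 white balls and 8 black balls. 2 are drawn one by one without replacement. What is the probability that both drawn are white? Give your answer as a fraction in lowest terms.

1/5

Multiply the conditional probabilities at each draw: 7/15 · 6/14 = 42/210 = 1/5.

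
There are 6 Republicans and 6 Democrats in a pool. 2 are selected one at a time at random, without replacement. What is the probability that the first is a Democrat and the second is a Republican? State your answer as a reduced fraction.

Multiply the conditional probabilities at each draw: 6/12 · 6/11 = 36/132 = 3/11.

3/11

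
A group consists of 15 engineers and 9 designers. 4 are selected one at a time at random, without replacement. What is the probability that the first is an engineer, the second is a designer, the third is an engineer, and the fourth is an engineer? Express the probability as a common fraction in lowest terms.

Multiply the conditional probabilities at each draw: 15/24 · 9/23 · 14/22 · 13/21 = 24570/255024 = 195/2024.

195/2024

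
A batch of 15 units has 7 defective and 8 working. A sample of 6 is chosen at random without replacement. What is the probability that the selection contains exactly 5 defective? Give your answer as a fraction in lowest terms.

24/715

The sample space is all 6-subsets of the 15: C(15,6) = 5005.
Selections with exactly 5 defective: choose 5 of the 7 defective and 1 of the 8 working, C(7,5)·C(8,1) = 21·8 = 168.
Probability = 168/5005 = 24/715.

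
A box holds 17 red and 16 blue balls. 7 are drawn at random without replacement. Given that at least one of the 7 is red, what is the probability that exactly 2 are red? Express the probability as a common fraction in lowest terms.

Work in counts. Selections with at least one red: C(33,7) − C(16,7) = 4272048 − 11440 = 4260608.
Of those, selections where exactly 2 are red: C(17,2)·C(16,5) = 136·4368 = 594048.
Conditional probability = 594048/4260608 = 273/1958.

273/1958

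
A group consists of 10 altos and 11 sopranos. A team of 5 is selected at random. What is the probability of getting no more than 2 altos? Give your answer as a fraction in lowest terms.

1243/2261

There are C(21,5) = 20349 ways to choose the 5.
Favorable selections (no more than 2 altos): C(10,0)·C(11,5) + C(10,1)·C(11,4) + C(10,2)·C(11,3) = 462 + 3300 + 7425 = 11187.
Probability = 11187/20349 = 1243/2261.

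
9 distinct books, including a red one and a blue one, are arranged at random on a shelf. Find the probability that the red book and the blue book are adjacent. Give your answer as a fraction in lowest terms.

2/9

There are 9! = 362880 arrangements.
Treat the red book and the blue book as a block: 8! arrangements of the blocks × 2 orders within the block = 2·40320 = 80640.
Probability = 80640/362880 = 2/9.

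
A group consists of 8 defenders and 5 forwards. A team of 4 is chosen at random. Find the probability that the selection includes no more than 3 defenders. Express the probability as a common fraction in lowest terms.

Total selections: C(13,4) = 715.
Favorable selections (no more than 3 defenders): C(8,0)·C(5,4) + C(8,1)·C(5,3) + C(8,2)·C(5,2) + C(8,3)·C(5,1) = 5 + 80 + 280 + 280 = 645.
Probability = 645/715 = 129/143.

129/143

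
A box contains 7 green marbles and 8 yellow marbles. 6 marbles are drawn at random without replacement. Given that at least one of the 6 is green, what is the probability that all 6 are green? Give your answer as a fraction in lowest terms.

Work in counts. Selections with at least one green: C(15,6) − C(8,6) = 5005 − 28 = 4977.
Of those, selections where all 6 are green: C(7,6) = 7.
Conditional probability = 7/4977 = 1/711.

1/711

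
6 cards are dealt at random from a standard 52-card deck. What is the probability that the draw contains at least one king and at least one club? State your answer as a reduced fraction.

6772177/20358520

There are C(52,6) = 20358520 possible draws.
By inclusion-exclusion on the complements, draws missing all kings or all clubs: C(48,6) + C(39,6) − C(36,6) = 12271512 + 3262623 − 1947792 = 13586343.
So draws with at least one of each: 20358520 − 13586343 = 6772177, probability 6772177/20358520.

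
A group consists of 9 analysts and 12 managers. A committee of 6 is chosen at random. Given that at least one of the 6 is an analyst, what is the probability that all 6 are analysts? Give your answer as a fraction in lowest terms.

Work in counts. Selections with at least one analyst: C(21,6) − C(12,6) = 54264 − 924 = 53340.
Of those, selections where all 6 are analysts: C(9,6) = 84.
Conditional probability = 84/53340 = 1/635.

1/635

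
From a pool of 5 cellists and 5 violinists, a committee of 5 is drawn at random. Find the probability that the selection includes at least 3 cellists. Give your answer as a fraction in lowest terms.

1/2

Total selections: C(10,5) = 252.
Favorable selections (at least 3 cellists): C(5,3)·C(5,2) + C(5,4)·C(5,1) + C(5,5)·C(5,0) = 100 + 25 + 1 = 126.
Probability = 126/252 = 1/2.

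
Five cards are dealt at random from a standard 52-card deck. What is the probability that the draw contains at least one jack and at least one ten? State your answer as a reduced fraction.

6509/64974

There are C(52,5) = 2598960 possible draws.
By inclusion-exclusion on the complements, draws missing all jacks or all tens: C(48,5) + C(48,5) − C(44,5) = 1712304 + 1712304 − 1086008 = 2338600.
So draws with at least one of each: 2598960 − 2338600 = 260360, probability 260360/2598960 = 6509/64974.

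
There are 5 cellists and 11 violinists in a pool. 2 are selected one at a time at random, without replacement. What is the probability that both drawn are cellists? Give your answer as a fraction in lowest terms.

1/12

Multiply the conditional probabilities at each draw: 5/16 · 4/15 = 20/240 = 1/12.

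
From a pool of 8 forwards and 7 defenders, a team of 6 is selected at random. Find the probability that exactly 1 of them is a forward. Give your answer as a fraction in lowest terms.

Total number of selections: C(15,6) = 5005.
Selections with exactly 1 forward: choose 1 of the 8 forwards and 5 of the 7 defenders, C(8,1)·C(7,5) = 8·21 = 168.
Probability = 168/5005 = 24/715.

24/715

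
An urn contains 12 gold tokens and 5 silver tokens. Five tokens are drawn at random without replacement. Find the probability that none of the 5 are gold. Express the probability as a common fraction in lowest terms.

There are C(17,5) = 6188 possible selections.
Selections with no gold (all silver): C(5,5) = 1.
Probability = 1/6188.

1/6188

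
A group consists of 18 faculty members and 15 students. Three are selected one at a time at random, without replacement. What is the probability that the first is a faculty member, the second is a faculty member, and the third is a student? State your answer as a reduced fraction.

Multiply the conditional probabilities at each draw: 18/33 · 17/32 · 15/31 = 4590/32736 = 765/5456.

765/5456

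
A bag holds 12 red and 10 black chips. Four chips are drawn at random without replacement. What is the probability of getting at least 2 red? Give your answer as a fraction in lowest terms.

103/133

There are C(22,4) = 7315 ways to choose the 4.
Count the complement (fewer than 2 red): C(12,0)·C(10,4) + C(12,1)·C(10,3) = 210 + 1440 = 1650.
Probability = 1 − 1650/7315 = 5665/7315 = 103/133.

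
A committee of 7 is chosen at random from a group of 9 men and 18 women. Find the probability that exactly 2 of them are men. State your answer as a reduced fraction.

Total number of selections: C(27,7) = 888030.
Selections with exactly 2 men: choose 2 of the 9 men and 5 of the 18 women, C(9,2)·C(18,5) = 36·8568 = 308448.
Probability = 308448/888030 = 5712/16445.

5712/16445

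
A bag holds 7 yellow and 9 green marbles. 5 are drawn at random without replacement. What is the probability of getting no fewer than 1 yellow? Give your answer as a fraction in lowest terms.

There are C(16,5) = 4368 ways to choose the 5.
The complement is all 5 are green: C(9,5) = 126.
Probability = 1 − 126/4368 = 4242/4368 = 101/104.

101/104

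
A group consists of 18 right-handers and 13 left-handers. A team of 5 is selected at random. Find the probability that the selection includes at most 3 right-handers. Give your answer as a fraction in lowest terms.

13507/18879

Total selections: C(31,5) = 169911.
Count the complement (more than 3 right-handers): C(18,4)·C(13,1) + C(18,5)·C(13,0) = 39780 + 8568 = 48348.
Probability = 1 − 48348/169911 = 121563/169911 = 13507/18879.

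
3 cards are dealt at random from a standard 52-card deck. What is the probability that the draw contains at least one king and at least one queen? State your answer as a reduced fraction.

There are C(52,3) = 22100 possible draws.
By inclusion-exclusion on the complements, draws missing all kings or all queens: C(48,3) + C(48,3) − C(44,3) = 17296 + 17296 − 13244 = 21348.
So draws with at least one of each: 22100 − 21348 = 752, probability 752/22100 = 188/5525.

188/5525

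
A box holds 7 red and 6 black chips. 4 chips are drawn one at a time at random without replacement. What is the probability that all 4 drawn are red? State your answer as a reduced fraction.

7/143

Multiply the conditional probabilities at each draw: 7/13 · 6/12 · 5/11 · 4/10 = 840/17160 = 7/143.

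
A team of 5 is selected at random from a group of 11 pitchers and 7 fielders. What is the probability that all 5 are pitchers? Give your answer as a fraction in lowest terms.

11/204

There are C(18,5) = 8568 possible selections.
Selections with all pitchers: C(11,5) = 462.
Probability = 462/8568 = 11/204.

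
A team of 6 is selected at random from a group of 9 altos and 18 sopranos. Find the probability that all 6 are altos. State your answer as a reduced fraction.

There are C(27,6) = 296010 possible selections.
Selections with all altos: C(9,6) = 84.
Probability = 84/296010 = 14/49335.

14/49335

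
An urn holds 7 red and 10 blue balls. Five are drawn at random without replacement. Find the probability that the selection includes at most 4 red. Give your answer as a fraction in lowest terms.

881/884

Total selections: C(17,5) = 6188.
The complement is exactly 5 red: C(7,5)·C(10,0) = 21.
Probability = 1 − 21/6188 = 6167/6188 = 881/884.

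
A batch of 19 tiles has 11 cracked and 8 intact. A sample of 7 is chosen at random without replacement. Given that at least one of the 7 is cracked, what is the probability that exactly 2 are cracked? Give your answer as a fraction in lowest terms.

14/229

Work in counts. Selections with at least one cracked: C(19,7) − C(8,7) = 50388 − 8 = 50380.
Of those, selections where exactly 2 are cracked: C(11,2)·C(8,5) = 55·56 = 3080.
Conditional probability = 3080/50380 = 14/229.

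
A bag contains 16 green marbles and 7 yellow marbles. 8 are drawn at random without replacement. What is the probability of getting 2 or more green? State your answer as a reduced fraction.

There are C(23,8) = 490314 ways to choose the 8.
The complement is exactly 1 green: C(16,1)·C(7,7) = 16.
Probability = 1 − 16/490314 = 490298/490314 = 245149/245157.

245149/245157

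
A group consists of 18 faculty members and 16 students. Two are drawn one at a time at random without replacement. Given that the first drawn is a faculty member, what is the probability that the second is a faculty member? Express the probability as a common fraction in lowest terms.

17/33

After removing one faculty member, 33 remain: 17 faculty members and 16 students.
So the probability the next is a faculty member is 17/33.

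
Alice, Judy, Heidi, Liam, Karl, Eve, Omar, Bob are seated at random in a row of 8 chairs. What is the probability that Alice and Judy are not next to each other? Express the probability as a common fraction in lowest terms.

3/4

There are 8! = 40320 arrangements.
Arrangements with Alice and Judy adjacent: 2·7! = 10080.
So not adjacent: 40320 − 10080 = 30240, probability 30240/40320 = 3/4.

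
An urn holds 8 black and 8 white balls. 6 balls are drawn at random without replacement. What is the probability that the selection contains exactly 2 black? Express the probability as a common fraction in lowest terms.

There are C(16,6) = 8008 ways to choose 6 from 16.
Selections with exactly 2 black: choose 2 of the 8 black and 4 of the 8 white, C(8,2)·C(8,4) = 28·70 = 1960.
Probability = 1960/8008 = 35/143.

35/143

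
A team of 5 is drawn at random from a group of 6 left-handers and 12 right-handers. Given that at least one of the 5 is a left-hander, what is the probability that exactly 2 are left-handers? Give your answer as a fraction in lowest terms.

Work in counts. Selections with at least one left-hander: C(18,5) − C(12,5) = 8568 − 792 = 7776.
Of those, selections where exactly 2 are left-handers: C(6,2)·C(12,3) = 15·220 = 3300.
Conditional probability = 3300/7776 = 275/648.

275/648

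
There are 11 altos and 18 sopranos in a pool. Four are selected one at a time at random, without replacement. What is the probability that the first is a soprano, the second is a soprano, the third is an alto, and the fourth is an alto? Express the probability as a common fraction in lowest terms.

935/15834

Multiply the conditional probabilities at each draw: 18/29 · 17/28 · 11/27 · 10/26 = 33660/570024 = 935/15834.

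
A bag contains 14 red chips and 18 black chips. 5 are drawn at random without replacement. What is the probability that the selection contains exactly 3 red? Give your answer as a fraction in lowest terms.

1989/7192

There are C(32,5) = 201376 ways to choose 5 from 32.
Selections with exactly 3 red: choose 3 of the 14 red and 2 of the 18 black, C(14,3)·C(18,2) = 364·153 = 55692.
Probability = 55692/201376 = 1989/7192.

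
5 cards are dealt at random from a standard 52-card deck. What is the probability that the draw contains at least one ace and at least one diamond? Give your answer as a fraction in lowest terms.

There are C(52,5) = 2598960 possible draws.
By inclusion-exclusion on the complements, draws missing all aces or all diamonds: C(48,5) + C(39,5) − C(36,5) = 1712304 + 575757 − 376992 = 1911069.
So draws with at least one of each: 2598960 − 1911069 = 687891, probability 687891/2598960 = 229297/866320.

229297/866320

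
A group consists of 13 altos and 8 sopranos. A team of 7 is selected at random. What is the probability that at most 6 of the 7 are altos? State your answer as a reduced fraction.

9547/9690

Total selections: C(21,7) = 116280.
The complement is exactly 7 altos: C(13,7)·C(8,0) = 1716.
Probability = 1 − 1716/116280 = 114564/116280 = 9547/9690.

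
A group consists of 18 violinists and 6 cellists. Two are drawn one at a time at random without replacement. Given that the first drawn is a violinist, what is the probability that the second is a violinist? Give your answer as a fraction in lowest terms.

After removing one violinist, 23 remain: 17 violinists and 6 cellists.
So the probability the next is a violinist is 17/23.

17/23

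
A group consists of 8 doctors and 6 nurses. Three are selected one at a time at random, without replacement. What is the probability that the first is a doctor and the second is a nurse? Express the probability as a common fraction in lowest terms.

24/91

Multiply the conditional probabilities at each draw: 8/14 · 6/13 = 48/182 = 24/91.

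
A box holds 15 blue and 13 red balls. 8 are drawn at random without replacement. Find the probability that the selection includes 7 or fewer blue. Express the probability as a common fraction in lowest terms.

482/483

There are C(28,8) = 3108105 ways to choose the 8.
Favorable selections (7 or fewer blue): C(15,0)·C(13,8) + C(15,1)·C(13,7) + C(15,2)·C(13,6) + C(15,3)·C(13,5) + C(15,4)·C(13,4) + C(15,5)·C(13,3) + C(15,6)·C(13,2) + C(15,7)·C(13,1) = 1287 + 25740 + 180180 + 585585 + 975975 + 858858 + 390390 + 83655 = 3101670.
Probability = 3101670/3108105 = 482/483.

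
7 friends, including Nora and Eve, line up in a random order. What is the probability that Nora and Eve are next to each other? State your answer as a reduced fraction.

2/7

There are 7! = 5040 arrangements.
Treat Nora and Eve as a block: 6! arrangements of the blocks × 2 orders within the block = 2·720 = 1440.
Probability = 1440/5040 = 2/7.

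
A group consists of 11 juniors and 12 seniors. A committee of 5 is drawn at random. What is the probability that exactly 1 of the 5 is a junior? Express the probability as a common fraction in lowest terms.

495/3059

There are C(23,5) = 33649 ways to choose 5 from 23.
Selections with exactly 1 junior: choose 1 of the 11 juniors and 4 of the 12 seniors, C(11,1)·C(12,4) = 11·495 = 5445.
Probability = 5445/33649 = 495/3059.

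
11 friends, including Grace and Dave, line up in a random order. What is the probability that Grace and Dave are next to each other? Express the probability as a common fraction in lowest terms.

2/11

There are 11! = 39916800 arrangements.
Treat Grace and Dave as a block: 10! arrangements of the blocks × 2 orders within the block = 2·3628800 = 7257600.
Probability = 7257600/39916800 = 2/11.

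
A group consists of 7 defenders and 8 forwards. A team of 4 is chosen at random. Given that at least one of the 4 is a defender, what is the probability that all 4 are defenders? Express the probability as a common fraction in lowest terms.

1/37

Work in counts. Selections with at least one defender: C(15,4) − C(8,4) = 1365 − 70 = 1295.
Of those, selections where all 4 are defenders: C(7,4) = 35.
Conditional probability = 35/1295 = 1/37.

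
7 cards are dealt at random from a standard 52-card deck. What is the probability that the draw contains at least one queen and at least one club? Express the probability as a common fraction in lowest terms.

53122231/133784560

There are C(52,7) = 133784560 possible draws.
By inclusion-exclusion on the complements, draws missing all queens or all clubs: C(48,7) + C(39,7) − C(36,7) = 73629072 + 15380937 − 8347680 = 80662329.
So draws with at least one of each: 133784560 − 80662329 = 53122231, probability 53122231/133784560.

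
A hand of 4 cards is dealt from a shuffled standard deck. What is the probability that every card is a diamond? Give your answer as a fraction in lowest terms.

There are C(52,4) = 270725 possible 4-card hands.
Hands that are all diamonds: C(13,4) = 715.
Probability = 715/270725 = 11/4165.

11/4165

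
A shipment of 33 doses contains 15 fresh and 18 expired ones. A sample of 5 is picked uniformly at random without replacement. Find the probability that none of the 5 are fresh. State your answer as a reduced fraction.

There are C(33,5) = 237336 possible selections.
Selections with no fresh (all expired): C(18,5) = 8568.
Probability = 8568/237336 = 357/9889.

357/9889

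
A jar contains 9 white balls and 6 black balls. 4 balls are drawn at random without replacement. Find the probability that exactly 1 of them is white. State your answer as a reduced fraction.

12/91

Total number of selections: C(15,4) = 1365.
Selections with exactly 1 white: choose 1 of the 9 white and 3 of the 6 black, C(9,1)·C(6,3) = 9·20 = 180.
Probability = 180/1365 = 12/91.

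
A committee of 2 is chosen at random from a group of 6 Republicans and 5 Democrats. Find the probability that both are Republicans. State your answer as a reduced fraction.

There are C(11,2) = 55 possible selections.
Selections with all Republicans: C(6,2) = 15.
Probability = 15/55 = 3/11.

3/11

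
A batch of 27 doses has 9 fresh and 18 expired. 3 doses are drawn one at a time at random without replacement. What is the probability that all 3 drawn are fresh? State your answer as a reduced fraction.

Multiply the conditional probabilities at each draw: 9/27 · 8/26 · 7/25 = 504/17550 = 28/975.

28/975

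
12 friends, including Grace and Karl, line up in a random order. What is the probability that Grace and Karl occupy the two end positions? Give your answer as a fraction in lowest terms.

1/66

There are 12! = 479001600 arrangements.
Place Grace and Karl at the ends in 2 ways, arrange the remaining 10 in 10! = 3628800 ways: 2·3628800 = 7257600.
Probability = 7257600/479001600 = 1/66.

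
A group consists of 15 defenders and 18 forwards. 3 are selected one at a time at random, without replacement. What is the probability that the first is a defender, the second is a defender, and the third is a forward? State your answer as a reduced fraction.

315/2728

Multiply the conditional probabilities at each draw: 15/33 · 14/32 · 18/31 = 3780/32736 = 315/2728.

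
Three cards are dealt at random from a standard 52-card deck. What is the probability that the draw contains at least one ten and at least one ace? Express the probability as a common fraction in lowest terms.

There are C(52,3) = 22100 possible draws.
By inclusion-exclusion on the complements, draws missing all tens or all aces: C(48,3) + C(48,3) − C(44,3) = 17296 + 17296 − 13244 = 21348.
So draws with at least one of each: 22100 − 21348 = 752, probability 752/22100 = 188/5525.

188/5525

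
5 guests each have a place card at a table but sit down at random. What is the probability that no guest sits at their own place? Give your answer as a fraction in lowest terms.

11/30

There are 5! = 120 seatings.
By inclusion-exclusion, seatings with no fixed points: C(5,0)·5! − C(5,1)·4! + C(5,2)·3! − C(5,3)·2! + C(5,4)·1! − C(5,5)·0! = 44.
Probability = 44/120 = 11/30.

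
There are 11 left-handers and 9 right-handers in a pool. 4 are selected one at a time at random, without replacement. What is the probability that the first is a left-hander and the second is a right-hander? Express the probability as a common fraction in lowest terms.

99/380

Multiply the conditional probabilities at each draw: 11/20 · 9/19 = 99/380.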